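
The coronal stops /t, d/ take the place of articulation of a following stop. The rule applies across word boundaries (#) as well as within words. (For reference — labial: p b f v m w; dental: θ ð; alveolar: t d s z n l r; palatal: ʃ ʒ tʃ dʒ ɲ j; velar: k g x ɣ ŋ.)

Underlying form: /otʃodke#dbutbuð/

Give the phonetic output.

[otʃogke#bbupbuð]

/d/ before /k/ (velar) → [g]
/d/ before /b/ (labial) → [b]
/t/ before /b/ (labial) → [p]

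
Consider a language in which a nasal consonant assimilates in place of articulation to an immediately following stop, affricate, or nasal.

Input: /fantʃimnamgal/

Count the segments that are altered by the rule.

/n/ before /tʃ/ (palatal) → [ɲ]
/m/ before /n/ (alveolar) → [n]
/m/ before /g/ (velar) → [ŋ]
3 segments change.

3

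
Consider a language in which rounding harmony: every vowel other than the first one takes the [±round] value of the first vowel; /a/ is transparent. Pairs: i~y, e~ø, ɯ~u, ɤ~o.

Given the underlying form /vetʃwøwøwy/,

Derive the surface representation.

[vetʃwewewi]

/ø/ harmonizes with /e/ ([-round]) → [e]
/ø/ harmonizes with /e/ ([-round]) → [e]
/y/ harmonizes with /e/ ([-round]) → [i]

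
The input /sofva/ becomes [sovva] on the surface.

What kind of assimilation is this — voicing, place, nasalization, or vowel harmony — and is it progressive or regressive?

voicing assimilation, regressive

/f/→[v].
Each target copies a feature from the following segment, so the direction is regressive.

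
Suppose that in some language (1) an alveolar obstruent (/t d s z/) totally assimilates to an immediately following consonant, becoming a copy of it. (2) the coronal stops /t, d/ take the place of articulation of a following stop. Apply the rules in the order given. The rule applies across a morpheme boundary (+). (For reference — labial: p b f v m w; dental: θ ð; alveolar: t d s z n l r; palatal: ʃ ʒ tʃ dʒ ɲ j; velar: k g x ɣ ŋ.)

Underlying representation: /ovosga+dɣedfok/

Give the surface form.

Rule 1: /s/ before /g/ → [g] (total assimilation)
Rule 1: /d/ before /ɣ/ → [ɣ] (total assimilation)
Rule 1: /d/ before /f/ → [f] (total assimilation)
After rule 1: ovogga+ɣɣeffok
Rule 2: no segment meets the rule's conditions; no change.

[ovogga+ɣɣeffok]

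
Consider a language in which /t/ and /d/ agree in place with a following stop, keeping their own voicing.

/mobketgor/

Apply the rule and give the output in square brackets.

[mobkekgor]

/t/ before /g/ (velar) → [k]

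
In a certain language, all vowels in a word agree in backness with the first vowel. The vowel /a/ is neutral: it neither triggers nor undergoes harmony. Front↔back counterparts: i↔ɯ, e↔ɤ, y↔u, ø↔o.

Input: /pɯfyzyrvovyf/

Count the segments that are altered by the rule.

/y/ harmonizes with /ɯ/ ([+back]) → [u]
/y/ harmonizes with /ɯ/ ([+back]) → [u]
/y/ harmonizes with /ɯ/ ([+back]) → [u]
3 segments change.

3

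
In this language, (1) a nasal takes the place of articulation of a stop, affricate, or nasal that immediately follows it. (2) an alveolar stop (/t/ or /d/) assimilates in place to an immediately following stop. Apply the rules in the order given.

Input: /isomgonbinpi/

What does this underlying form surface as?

[isoŋgombimpi]

Rule 1: /m/ before /g/ (velar) → [ŋ]
Rule 1: /n/ before /b/ (labial) → [m]
Rule 1: /n/ before /p/ (labial) → [m]
After rule 1: isoŋgombimpi
Rule 2: no segment meets the rule's conditions; no change.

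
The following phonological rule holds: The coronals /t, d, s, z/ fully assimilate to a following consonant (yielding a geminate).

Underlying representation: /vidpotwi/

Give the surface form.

[vippowwi]

/d/ before /p/ → [p] (total assimilation)
/t/ before /w/ → [w] (total assimilation)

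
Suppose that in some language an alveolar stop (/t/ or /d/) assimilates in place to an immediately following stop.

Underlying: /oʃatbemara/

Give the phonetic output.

/t/ before /b/ (labial) → [p]

[oʃapbemara]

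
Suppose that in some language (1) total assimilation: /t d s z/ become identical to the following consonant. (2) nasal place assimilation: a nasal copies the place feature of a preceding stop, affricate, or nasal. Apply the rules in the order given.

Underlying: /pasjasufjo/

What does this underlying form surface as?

[pajjasufjo]

Rule 1: /s/ before /j/ → [j] (total assimilation)
After rule 1: pajjasufjo
Rule 2: no segment meets the rule's conditions; no change.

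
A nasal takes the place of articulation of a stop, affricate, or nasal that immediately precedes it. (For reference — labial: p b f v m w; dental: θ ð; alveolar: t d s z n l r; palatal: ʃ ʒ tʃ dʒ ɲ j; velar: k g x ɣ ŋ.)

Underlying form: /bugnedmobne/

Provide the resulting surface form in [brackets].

/n/ after /g/ (velar) → [ŋ]
/m/ after /d/ (alveolar) → [n]
/n/ after /b/ (labial) → [m]

[bugŋednobme]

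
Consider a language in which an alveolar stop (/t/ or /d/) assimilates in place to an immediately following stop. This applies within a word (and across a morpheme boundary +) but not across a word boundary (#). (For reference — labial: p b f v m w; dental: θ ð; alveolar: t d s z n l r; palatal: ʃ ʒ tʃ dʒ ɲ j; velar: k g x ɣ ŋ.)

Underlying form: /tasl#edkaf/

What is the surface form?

[tasl#egkaf]

/d/ before /k/ (velar) → [g]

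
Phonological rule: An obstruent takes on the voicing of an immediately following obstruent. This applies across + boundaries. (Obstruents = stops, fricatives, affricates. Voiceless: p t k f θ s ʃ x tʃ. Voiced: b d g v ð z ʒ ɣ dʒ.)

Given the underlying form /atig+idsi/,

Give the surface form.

[atig+itsi]

/d/ before /s/ (voiceless) → [t]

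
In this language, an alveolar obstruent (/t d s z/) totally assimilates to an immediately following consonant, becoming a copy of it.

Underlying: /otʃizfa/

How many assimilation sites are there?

/z/ before /f/ → [f] (total assimilation)
1 segment changes.

1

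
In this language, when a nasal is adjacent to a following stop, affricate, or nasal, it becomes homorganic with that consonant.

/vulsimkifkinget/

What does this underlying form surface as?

/m/ before /k/ (velar) → [ŋ]
/n/ before /g/ (velar) → [ŋ]

[vulsiŋkifkiŋget]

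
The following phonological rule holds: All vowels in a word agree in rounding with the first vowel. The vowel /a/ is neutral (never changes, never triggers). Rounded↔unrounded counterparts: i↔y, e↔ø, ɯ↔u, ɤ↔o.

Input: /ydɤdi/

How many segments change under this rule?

2

/ɤ/ harmonizes with /y/ ([+round]) → [o]
/i/ harmonizes with /y/ ([+round]) → [y]
2 segments change.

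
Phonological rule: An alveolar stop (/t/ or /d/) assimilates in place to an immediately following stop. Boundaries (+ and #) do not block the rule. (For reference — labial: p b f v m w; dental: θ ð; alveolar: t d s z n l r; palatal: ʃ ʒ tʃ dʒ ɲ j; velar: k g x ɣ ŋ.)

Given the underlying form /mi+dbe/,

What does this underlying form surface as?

/d/ before /b/ (labial) → [b]

[mi+bbe]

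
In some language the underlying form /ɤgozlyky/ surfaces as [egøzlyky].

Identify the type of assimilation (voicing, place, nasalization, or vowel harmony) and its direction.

vowel harmony, regressive

/ɤ/→[e] /o/→[ø].
Vowels agree with the last vowel, so the harmony is regressive.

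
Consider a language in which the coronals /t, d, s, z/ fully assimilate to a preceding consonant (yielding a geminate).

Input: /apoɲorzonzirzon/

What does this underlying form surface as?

[apoɲorronnirron]

/z/ after /r/ → [r] (total assimilation)
/z/ after /n/ → [n] (total assimilation)
/z/ after /r/ → [r] (total assimilation)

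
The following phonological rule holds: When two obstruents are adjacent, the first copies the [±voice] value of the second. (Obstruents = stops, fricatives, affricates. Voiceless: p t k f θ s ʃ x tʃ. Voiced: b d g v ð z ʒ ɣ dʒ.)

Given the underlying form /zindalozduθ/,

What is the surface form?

[zindalozduθ]

no segment meets the rule's conditions; no change.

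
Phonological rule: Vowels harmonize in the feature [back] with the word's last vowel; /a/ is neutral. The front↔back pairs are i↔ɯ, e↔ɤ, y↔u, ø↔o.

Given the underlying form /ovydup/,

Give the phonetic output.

[ovudup]

/y/ harmonizes with /u/ ([+back]) → [u]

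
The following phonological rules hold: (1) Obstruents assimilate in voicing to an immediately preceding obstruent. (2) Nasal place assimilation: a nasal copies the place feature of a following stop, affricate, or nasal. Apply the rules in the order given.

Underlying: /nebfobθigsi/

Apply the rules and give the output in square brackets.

Rule 1: /f/ after /b/ (voiced) → [v]
Rule 1: /θ/ after /b/ (voiced) → [ð]
Rule 1: /s/ after /g/ (voiced) → [z]
After rule 1: nebvobðigzi
Rule 2: no segment meets the rule's conditions; no change.

[nebvobðigzi]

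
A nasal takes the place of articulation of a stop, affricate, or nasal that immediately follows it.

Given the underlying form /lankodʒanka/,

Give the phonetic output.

[laŋkodʒaŋka]

/n/ before /k/ (velar) → [ŋ]
/n/ before /k/ (velar) → [ŋ]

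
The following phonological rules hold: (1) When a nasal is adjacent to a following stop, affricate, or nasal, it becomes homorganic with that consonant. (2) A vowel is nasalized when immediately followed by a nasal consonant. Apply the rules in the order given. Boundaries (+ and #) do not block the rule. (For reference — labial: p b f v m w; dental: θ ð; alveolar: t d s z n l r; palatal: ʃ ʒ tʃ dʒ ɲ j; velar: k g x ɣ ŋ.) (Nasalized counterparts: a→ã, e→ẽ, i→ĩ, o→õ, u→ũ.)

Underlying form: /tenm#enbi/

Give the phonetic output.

[tẽmm#ẽmbi]

Rule 1: /n/ before /m/ (labial) → [m]
Rule 1: /n/ before /b/ (labial) → [m]
After rule 1: temm#embi
Rule 2: /e/ before nasal /m/ → [ẽ]
Rule 2: /e/ before nasal /m/ → [ẽ]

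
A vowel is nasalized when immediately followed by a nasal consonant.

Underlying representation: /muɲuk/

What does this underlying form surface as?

/u/ before nasal /ɲ/ → [ũ]

[mũɲuk]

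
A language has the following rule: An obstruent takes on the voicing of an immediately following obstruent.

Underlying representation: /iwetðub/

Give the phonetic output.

/t/ before /ð/ (voiced) → [d]

[iwedðub]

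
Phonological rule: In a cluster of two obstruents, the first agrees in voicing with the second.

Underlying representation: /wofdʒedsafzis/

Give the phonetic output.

/f/ before /dʒ/ (voiced) → [v]
/d/ before /s/ (voiceless) → [t]
/f/ before /z/ (voiced) → [v]

[wovdʒetsavzis]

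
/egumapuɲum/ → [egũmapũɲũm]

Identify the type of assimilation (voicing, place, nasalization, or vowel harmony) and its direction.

nasalization, regressive

/u/→[ũ] /u/→[ũ] /u/→[ũ].
Each target copies a feature from the following segment, so the direction is regressive.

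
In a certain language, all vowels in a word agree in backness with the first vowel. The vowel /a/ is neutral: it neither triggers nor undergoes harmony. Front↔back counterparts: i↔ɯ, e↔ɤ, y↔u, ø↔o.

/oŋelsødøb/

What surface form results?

[oŋɤlsodob]

/e/ harmonizes with /o/ ([+back]) → [ɤ]
/ø/ harmonizes with /o/ ([+back]) → [o]
/ø/ harmonizes with /o/ ([+back]) → [o]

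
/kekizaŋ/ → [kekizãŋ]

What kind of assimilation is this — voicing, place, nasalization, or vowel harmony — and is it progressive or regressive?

/a/→[ã].
Each target copies a feature from the following segment, so the direction is regressive.

nasalization, regressive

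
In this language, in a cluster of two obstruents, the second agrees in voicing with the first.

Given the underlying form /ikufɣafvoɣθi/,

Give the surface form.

/ɣ/ after /f/ (voiceless) → [x]
/v/ after /f/ (voiceless) → [f]
/θ/ after /ɣ/ (voiced) → [ð]

[ikufxaffoɣði]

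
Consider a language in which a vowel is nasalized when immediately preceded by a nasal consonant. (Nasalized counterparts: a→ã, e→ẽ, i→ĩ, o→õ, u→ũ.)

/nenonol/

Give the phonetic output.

[nẽnõnõl]

/e/ after nasal /n/ → [ẽ]
/o/ after nasal /n/ → [õ]
/o/ after nasal /n/ → [õ]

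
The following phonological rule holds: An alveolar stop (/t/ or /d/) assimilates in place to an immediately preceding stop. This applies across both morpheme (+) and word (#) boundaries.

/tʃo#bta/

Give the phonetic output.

[tʃo#bpa]

/t/ after /b/ (labial) → [p]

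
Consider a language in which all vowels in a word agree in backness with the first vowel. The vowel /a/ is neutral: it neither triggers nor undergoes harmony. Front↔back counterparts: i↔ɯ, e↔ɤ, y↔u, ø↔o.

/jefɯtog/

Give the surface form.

/ɯ/ harmonizes with /e/ ([-back]) → [i]
/o/ harmonizes with /e/ ([-back]) → [ø]

[jefitøg]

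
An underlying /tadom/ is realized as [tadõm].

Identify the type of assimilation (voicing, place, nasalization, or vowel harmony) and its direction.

nasalization, regressive

/o/→[õ].
Each target copies a feature from the following segment, so the direction is regressive.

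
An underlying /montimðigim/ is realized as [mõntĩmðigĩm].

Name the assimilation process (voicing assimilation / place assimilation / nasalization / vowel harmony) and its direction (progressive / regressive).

nasalization, regressive

/o/→[õ] /i/→[ĩ] /i/→[ĩ].
Each target copies a feature from the following segment, so the direction is regressive.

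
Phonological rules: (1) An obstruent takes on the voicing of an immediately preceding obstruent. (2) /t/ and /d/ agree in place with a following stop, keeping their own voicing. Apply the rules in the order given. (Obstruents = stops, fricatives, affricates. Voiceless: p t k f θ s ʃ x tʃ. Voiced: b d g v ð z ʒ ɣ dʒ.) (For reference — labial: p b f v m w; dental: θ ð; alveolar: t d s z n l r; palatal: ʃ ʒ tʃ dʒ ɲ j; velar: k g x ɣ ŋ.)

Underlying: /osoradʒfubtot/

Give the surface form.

Rule 1: /f/ after /dʒ/ (voiced) → [v]
Rule 1: /t/ after /b/ (voiced) → [d]
After rule 1: osoradʒvubdot
Rule 2: no segment meets the rule's conditions; no change.

[osoradʒvubdot]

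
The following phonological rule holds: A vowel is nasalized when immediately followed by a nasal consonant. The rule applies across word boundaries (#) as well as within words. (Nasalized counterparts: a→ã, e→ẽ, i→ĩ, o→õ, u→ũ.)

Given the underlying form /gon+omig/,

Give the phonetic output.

[gõn+õmig]

/o/ before nasal /n/ → [õ]
/o/ before nasal /m/ → [õ]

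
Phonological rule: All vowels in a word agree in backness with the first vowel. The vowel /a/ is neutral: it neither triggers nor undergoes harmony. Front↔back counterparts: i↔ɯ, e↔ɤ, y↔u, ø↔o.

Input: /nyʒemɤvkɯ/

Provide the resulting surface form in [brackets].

/ɤ/ harmonizes with /y/ ([-back]) → [e]
/ɯ/ harmonizes with /y/ ([-back]) → [i]

[nyʒemevki]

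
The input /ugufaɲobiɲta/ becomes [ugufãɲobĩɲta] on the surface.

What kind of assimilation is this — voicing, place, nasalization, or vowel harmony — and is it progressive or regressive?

nasalization, regressive

/a/→[ã] /i/→[ĩ].
Each target copies a feature from the following segment, so the direction is regressive.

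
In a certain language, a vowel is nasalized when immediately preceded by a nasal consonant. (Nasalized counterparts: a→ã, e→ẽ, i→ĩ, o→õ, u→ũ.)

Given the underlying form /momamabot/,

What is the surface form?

[mõmãmãbot]

/o/ after nasal /m/ → [õ]
/a/ after nasal /m/ → [ã]
/a/ after nasal /m/ → [ã]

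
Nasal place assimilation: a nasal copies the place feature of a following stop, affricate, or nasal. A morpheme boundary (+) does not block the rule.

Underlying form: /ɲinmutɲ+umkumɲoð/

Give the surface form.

[ɲimmutɲ+uŋkuɲɲoð]

/n/ before /m/ (labial) → [m]
/m/ before /k/ (velar) → [ŋ]
/m/ before /ɲ/ (palatal) → [ɲ]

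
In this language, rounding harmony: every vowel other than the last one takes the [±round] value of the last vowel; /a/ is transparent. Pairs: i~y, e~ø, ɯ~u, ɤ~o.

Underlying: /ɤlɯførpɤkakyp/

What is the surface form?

/ɤ/ harmonizes with /y/ ([+round]) → [o]
/ɯ/ harmonizes with /y/ ([+round]) → [u]
/ɤ/ harmonizes with /y/ ([+round]) → [o]

[oluførpokakyp]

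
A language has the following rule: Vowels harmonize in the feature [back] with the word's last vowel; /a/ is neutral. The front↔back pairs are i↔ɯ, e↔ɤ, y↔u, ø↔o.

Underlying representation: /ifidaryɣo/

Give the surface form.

/i/ harmonizes with /o/ ([+back]) → [ɯ]
/i/ harmonizes with /o/ ([+back]) → [ɯ]
/y/ harmonizes with /o/ ([+back]) → [u]

[ɯfɯdaruɣo]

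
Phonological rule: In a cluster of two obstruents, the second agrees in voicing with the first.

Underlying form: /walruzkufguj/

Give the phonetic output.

/k/ after /z/ (voiced) → [g]
/g/ after /f/ (voiceless) → [k]

[walruzgufkuj]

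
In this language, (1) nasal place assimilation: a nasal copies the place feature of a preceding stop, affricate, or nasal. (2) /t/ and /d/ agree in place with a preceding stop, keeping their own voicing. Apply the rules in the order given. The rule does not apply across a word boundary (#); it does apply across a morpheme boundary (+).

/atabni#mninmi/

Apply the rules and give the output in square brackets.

Rule 1: /n/ after /b/ (labial) → [m]
Rule 1: /n/ after /m/ (labial) → [m]
Rule 1: /m/ after /n/ (alveolar) → [n]
After rule 1: atabmi#mminni
Rule 2: no segment meets the rule's conditions; no change.

[atabmi#mminni]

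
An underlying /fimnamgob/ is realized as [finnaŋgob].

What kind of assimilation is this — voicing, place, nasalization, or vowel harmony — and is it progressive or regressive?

/m/→[n] /m/→[ŋ].
Each target copies a feature from the following segment, so the direction is regressive.

place assimilation, regressive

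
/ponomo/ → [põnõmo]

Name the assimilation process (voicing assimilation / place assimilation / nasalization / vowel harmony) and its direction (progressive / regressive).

/o/→[õ] /o/→[õ].
Each target copies a feature from the following segment, so the direction is regressive.

nasalization, regressive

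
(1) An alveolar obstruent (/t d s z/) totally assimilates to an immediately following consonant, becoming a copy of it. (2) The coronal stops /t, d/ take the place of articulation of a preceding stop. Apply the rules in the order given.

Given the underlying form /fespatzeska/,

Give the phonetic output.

Rule 1: /s/ before /p/ → [p] (total assimilation)
Rule 1: /t/ before /z/ → [z] (total assimilation)
Rule 1: /s/ before /k/ → [k] (total assimilation)
After rule 1: feppazzekka
Rule 2: no segment meets the rule's conditions; no change.

[feppazzekka]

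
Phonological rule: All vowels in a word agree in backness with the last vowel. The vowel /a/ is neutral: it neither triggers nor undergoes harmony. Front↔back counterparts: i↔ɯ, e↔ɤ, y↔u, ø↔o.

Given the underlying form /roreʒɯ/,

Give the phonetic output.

[rorɤʒɯ]

/e/ harmonizes with /ɯ/ ([+back]) → [ɤ]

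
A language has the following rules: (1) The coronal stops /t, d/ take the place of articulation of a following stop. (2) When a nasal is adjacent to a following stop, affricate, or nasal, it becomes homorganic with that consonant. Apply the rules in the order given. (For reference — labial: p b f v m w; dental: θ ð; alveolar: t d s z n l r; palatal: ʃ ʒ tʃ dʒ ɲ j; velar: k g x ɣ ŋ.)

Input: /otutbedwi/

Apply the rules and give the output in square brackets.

Rule 1: /t/ before /b/ (labial) → [p]
After rule 1: otupbedwi
Rule 2: no segment meets the rule's conditions; no change.

[otupbedwi]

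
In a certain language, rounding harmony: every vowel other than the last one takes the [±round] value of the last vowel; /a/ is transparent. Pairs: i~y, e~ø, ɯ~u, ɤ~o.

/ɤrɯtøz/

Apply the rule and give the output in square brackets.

/ɤ/ harmonizes with /ø/ ([+round]) → [o]
/ɯ/ harmonizes with /ø/ ([+round]) → [u]

[orutøz]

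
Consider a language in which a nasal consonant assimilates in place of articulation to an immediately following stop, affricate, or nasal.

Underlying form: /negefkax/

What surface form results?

[negefkax]

no segment meets the rule's conditions; no change.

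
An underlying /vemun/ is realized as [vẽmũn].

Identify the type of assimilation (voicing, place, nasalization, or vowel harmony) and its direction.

/e/→[ẽ] /u/→[ũ].
Each target copies a feature from the following segment, so the direction is regressive.

nasalization, regressive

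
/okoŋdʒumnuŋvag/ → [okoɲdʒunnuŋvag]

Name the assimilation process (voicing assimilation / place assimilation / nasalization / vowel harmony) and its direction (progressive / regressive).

/ŋ/→[ɲ] /m/→[n].
Each target copies a feature from the following segment, so the direction is regressive.

place assimilation, regressive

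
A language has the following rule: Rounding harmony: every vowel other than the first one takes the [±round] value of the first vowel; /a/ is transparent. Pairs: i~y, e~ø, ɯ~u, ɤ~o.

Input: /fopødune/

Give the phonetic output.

/e/ harmonizes with /o/ ([+round]) → [ø]

[fopødunø]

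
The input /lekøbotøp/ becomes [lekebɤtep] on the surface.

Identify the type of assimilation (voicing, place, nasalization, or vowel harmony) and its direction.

/ø/→[e] /o/→[ɤ] /ø/→[e].
Vowels agree with the first vowel, so the harmony is progressive.

vowel harmony, progressive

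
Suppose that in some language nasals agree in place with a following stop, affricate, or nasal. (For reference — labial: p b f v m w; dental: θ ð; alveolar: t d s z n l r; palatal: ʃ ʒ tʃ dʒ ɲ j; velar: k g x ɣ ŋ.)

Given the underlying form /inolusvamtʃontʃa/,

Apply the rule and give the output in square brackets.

[inolusvaɲtʃoɲtʃa]

/m/ before /tʃ/ (palatal) → [ɲ]
/n/ before /tʃ/ (palatal) → [ɲ]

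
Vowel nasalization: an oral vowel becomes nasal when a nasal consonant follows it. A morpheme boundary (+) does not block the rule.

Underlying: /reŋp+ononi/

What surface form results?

[rẽŋp+õnõni]

/e/ before nasal /ŋ/ → [ẽ]
/o/ before nasal /n/ → [õ]
/o/ before nasal /n/ → [õ]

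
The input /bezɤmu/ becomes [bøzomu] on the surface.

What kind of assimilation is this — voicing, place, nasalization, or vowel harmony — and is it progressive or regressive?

/e/→[ø] /ɤ/→[o].
Vowels agree with the last vowel, so the harmony is regressive.

vowel harmony, regressive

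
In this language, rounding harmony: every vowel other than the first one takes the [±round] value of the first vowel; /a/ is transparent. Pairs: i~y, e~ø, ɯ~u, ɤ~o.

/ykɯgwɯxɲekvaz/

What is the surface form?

/ɯ/ harmonizes with /y/ ([+round]) → [u]
/ɯ/ harmonizes with /y/ ([+round]) → [u]
/e/ harmonizes with /y/ ([+round]) → [ø]

[ykugwuxɲøkvaz]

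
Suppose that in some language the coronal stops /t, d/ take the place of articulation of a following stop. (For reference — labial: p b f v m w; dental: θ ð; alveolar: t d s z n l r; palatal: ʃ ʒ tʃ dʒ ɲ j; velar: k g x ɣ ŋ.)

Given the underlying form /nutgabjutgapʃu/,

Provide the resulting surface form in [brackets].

[nukgabjukgapʃu]

/t/ before /g/ (velar) → [k]
/t/ before /g/ (velar) → [k]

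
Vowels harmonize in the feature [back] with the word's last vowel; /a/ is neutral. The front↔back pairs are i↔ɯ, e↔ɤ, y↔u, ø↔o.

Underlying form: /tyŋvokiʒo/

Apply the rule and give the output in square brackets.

/y/ harmonizes with /o/ ([+back]) → [u]
/i/ harmonizes with /o/ ([+back]) → [ɯ]

[tuŋvokɯʒo]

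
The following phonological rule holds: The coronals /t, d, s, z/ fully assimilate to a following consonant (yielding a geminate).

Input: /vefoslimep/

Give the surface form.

[vefollimep]

/s/ before /l/ → [l] (total assimilation)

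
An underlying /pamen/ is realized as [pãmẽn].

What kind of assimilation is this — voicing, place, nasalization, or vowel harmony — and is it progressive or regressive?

/a/→[ã] /e/→[ẽ].
Each target copies a feature from the following segment, so the direction is regressive.

nasalization, regressive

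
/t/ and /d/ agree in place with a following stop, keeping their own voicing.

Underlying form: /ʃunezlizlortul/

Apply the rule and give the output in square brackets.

[ʃunezlizlortul]

no segment meets the rule's conditions; no change.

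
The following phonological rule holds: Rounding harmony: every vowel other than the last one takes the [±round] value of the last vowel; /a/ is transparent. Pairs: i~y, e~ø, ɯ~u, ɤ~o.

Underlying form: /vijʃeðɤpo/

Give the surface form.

[vyjʃøðopo]

/i/ harmonizes with /o/ ([+round]) → [y]
/e/ harmonizes with /o/ ([+round]) → [ø]
/ɤ/ harmonizes with /o/ ([+round]) → [o]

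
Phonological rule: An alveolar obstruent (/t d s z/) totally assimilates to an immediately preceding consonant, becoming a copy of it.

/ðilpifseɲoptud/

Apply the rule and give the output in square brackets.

[ðilpiffeɲoppud]

/s/ after /f/ → [f] (total assimilation)
/t/ after /p/ → [p] (total assimilation)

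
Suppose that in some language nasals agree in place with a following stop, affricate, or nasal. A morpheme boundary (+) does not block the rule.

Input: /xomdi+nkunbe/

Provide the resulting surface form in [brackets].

[xondi+ŋkumbe]

/m/ before /d/ (alveolar) → [n]
/n/ before /k/ (velar) → [ŋ]
/n/ before /b/ (labial) → [m]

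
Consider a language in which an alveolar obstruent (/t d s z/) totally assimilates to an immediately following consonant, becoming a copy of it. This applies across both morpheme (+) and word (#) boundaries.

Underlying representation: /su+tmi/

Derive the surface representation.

/t/ before /m/ → [m] (total assimilation)

[su+mmi]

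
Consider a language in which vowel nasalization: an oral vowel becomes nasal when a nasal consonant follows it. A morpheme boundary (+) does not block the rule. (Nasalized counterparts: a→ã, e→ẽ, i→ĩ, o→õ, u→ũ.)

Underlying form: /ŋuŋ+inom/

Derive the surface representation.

[ŋũŋ+ĩnõm]

/u/ before nasal /ŋ/ → [ũ]
/i/ before nasal /n/ → [ĩ]
/o/ before nasal /m/ → [õ]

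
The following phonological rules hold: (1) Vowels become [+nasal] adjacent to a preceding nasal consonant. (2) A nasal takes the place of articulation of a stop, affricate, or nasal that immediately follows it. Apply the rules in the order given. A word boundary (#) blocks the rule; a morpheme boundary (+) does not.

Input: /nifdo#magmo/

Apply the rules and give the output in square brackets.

Rule 1: /i/ after nasal /n/ → [ĩ]
Rule 1: /a/ after nasal /m/ → [ã]
Rule 1: /o/ after nasal /m/ → [õ]
After rule 1: nĩfdo#mãgmõ
Rule 2: no segment meets the rule's conditions; no change.

[nĩfdo#mãgmõ]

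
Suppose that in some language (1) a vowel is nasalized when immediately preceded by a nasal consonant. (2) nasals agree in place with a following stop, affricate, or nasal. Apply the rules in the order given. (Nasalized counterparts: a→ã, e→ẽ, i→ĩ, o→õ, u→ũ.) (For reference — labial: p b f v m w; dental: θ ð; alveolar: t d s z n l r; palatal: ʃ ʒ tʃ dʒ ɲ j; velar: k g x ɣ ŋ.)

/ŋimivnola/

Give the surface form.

[ŋĩmĩvnõla]

Rule 1: /i/ after nasal /ŋ/ → [ĩ]
Rule 1: /i/ after nasal /m/ → [ĩ]
Rule 1: /o/ after nasal /n/ → [õ]
After rule 1: ŋĩmĩvnõla
Rule 2: no segment meets the rule's conditions; no change.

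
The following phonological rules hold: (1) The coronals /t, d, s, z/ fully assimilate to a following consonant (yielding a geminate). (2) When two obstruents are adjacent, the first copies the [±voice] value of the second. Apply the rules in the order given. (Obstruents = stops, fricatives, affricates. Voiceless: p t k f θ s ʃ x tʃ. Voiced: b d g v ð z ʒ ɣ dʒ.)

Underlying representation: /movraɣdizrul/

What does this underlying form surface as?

[movraɣdirrul]

Rule 1: /z/ before /r/ → [r] (total assimilation)
After rule 1: movraɣdirrul
Rule 2: no segment meets the rule's conditions; no change.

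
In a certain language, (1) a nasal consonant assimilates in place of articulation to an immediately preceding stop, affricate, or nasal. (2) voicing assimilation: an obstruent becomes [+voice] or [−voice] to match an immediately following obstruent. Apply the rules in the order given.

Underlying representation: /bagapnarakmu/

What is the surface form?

Rule 1: /n/ after /p/ (labial) → [m]
Rule 1: /m/ after /k/ (velar) → [ŋ]
After rule 1: bagapmarakŋu
Rule 2: no segment meets the rule's conditions; no change.

[bagapmarakŋu]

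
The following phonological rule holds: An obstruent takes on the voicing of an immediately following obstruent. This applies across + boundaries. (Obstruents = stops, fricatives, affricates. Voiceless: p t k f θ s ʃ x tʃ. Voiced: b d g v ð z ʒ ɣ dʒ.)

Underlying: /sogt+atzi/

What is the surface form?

/g/ before /t/ (voiceless) → [k]
/t/ before /z/ (voiced) → [d]

[sokt+adzi]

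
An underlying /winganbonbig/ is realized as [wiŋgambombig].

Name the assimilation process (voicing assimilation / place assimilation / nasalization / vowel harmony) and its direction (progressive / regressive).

/n/→[ŋ] /n/→[m] /n/→[m].
Each target copies a feature from the following segment, so the direction is regressive.

place assimilation, regressive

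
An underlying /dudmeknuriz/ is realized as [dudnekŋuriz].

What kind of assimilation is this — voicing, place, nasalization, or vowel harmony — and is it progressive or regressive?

place assimilation, progressive

/m/→[n] /n/→[ŋ].
Each target copies a feature from the preceding segment, so the direction is progressive.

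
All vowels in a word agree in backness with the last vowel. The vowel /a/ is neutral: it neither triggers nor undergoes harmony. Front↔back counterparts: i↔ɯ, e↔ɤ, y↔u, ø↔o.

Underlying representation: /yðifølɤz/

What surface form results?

/y/ harmonizes with /ɤ/ ([+back]) → [u]
/i/ harmonizes with /ɤ/ ([+back]) → [ɯ]
/ø/ harmonizes with /ɤ/ ([+back]) → [o]

[uðɯfolɤz]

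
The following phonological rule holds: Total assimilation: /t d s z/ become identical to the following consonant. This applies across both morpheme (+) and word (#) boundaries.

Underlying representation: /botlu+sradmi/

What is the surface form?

[bollu+rrammi]

/t/ before /l/ → [l] (total assimilation)
/s/ before /r/ → [r] (total assimilation)
/d/ before /m/ → [m] (total assimilation)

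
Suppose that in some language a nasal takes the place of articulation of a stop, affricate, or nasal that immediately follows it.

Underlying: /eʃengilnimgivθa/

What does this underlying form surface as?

/n/ before /g/ (velar) → [ŋ]
/m/ before /g/ (velar) → [ŋ]

[eʃeŋgilniŋgivθa]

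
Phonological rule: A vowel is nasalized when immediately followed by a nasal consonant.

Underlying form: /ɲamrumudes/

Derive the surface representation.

[ɲãmrũmudes]

/a/ before nasal /m/ → [ã]
/u/ before nasal /m/ → [ũ]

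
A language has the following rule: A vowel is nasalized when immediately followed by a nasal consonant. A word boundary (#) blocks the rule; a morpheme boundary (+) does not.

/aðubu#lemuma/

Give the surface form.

/e/ before nasal /m/ → [ẽ]
/u/ before nasal /m/ → [ũ]

[aðubu#lẽmũma]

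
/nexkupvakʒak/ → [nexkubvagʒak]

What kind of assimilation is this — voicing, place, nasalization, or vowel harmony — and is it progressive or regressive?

voicing assimilation, regressive

/p/→[b] /k/→[g].
Each target copies a feature from the following segment, so the direction is regressive.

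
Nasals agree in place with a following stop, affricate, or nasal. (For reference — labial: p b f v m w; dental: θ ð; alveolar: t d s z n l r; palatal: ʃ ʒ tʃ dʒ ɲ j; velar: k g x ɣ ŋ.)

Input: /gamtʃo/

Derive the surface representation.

[gaɲtʃo]

/m/ before /tʃ/ (palatal) → [ɲ]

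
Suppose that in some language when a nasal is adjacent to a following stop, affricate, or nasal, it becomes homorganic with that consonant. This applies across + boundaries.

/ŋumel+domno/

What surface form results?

/m/ before /n/ (alveolar) → [n]

[ŋumel+donno]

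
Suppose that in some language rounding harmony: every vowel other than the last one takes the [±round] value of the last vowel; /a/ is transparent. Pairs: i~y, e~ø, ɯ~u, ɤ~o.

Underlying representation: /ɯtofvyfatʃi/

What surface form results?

[ɯtɤfvifatʃi]

/o/ harmonizes with /i/ ([-round]) → [ɤ]
/y/ harmonizes with /i/ ([-round]) → [i]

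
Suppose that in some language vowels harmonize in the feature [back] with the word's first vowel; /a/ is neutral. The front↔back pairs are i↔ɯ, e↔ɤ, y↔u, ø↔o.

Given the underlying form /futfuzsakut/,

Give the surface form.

[futfuzsakut]

no segment meets the rule's conditions; no change.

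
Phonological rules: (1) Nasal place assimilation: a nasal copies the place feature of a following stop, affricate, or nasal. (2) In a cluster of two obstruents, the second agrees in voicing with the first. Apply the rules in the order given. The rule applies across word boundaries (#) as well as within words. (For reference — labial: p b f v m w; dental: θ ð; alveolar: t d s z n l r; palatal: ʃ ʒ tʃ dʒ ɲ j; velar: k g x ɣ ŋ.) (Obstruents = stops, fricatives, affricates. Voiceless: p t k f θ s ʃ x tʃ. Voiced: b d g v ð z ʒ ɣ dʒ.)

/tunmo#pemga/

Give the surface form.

Rule 1: /n/ before /m/ (labial) → [m]
Rule 1: /m/ before /g/ (velar) → [ŋ]
After rule 1: tummo#peŋga
Rule 2: no segment meets the rule's conditions; no change.

[tummo#peŋga]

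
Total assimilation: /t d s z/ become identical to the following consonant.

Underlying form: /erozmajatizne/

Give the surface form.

[erommajatinne]

/z/ before /m/ → [m] (total assimilation)
/z/ before /n/ → [n] (total assimilation)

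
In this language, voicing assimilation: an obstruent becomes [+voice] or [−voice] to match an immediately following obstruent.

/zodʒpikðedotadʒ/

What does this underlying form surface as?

/dʒ/ before /p/ (voiceless) → [tʃ]
/k/ before /ð/ (voiced) → [g]

[zotʃpigðedotadʒ]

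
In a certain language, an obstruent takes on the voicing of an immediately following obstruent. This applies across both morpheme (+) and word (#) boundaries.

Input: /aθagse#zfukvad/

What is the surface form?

/g/ before /s/ (voiceless) → [k]
/z/ before /f/ (voiceless) → [s]
/k/ before /v/ (voiced) → [g]

[aθakse#sfugvad]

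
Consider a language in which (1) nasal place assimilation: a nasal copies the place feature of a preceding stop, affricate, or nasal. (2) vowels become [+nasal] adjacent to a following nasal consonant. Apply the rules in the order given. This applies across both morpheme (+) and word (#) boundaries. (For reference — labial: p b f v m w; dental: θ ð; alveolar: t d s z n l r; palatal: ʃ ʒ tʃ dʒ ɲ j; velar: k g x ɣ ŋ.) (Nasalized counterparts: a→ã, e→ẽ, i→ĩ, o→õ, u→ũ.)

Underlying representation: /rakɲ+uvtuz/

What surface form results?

Rule 1: /ɲ/ after /k/ (velar) → [ŋ]
After rule 1: rakŋ+uvtuz
Rule 2: no segment meets the rule's conditions; no change.

[rakŋ+uvtuz]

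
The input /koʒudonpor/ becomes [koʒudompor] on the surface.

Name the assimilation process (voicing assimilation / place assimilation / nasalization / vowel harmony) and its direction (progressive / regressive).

place assimilation, regressive

/n/→[m].
Each target copies a feature from the following segment, so the direction is regressive.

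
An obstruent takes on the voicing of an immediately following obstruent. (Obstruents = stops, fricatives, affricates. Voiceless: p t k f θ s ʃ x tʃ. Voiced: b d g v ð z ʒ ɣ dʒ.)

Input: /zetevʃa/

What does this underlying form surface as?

/v/ before /ʃ/ (voiceless) → [f]

[zetefʃa]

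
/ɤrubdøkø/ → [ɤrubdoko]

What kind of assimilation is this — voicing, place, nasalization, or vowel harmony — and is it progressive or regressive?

/ø/→[o] /ø/→[o].
Vowels agree with the first vowel, so the harmony is progressive.

vowel harmony, progressive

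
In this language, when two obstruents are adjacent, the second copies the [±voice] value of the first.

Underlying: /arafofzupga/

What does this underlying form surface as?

[arafofsupka]

/z/ after /f/ (voiceless) → [s]
/g/ after /p/ (voiceless) → [k]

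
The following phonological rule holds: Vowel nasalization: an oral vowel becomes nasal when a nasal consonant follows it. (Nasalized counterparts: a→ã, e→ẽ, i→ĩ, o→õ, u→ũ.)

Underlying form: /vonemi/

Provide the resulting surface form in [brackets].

[võnẽmi]

/o/ before nasal /n/ → [õ]
/e/ before nasal /m/ → [ẽ]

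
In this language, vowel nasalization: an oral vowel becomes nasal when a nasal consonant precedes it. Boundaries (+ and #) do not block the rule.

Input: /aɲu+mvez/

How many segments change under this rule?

/u/ after nasal /ɲ/ → [ũ]
1 segment changes.

1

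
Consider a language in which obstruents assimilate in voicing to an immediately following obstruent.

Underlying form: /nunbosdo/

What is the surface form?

[nunbozdo]

/s/ before /d/ (voiced) → [z]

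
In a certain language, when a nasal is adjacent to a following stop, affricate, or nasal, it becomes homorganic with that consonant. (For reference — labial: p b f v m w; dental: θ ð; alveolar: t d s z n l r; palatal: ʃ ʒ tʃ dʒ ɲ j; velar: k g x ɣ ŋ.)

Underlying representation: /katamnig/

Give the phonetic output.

/m/ before /n/ (alveolar) → [n]

[katannig]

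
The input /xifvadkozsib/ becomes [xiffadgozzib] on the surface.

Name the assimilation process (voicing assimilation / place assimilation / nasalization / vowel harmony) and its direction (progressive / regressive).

/v/→[f] /k/→[g] /s/→[z].
Each target copies a feature from the preceding segment, so the direction is progressive.

voicing assimilation, progressive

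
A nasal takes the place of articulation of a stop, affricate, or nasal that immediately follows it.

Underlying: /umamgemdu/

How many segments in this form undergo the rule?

/m/ before /g/ (velar) → [ŋ]
/m/ before /d/ (alveolar) → [n]
2 segments change.

2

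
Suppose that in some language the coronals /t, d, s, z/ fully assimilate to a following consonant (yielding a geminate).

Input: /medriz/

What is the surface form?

[merriz]

/d/ before /r/ → [r] (total assimilation)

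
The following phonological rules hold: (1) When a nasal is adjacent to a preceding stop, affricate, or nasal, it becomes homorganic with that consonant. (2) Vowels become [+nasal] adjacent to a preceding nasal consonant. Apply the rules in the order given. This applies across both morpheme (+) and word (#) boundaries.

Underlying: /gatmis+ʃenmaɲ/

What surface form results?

[gatnĩs+ʃennãɲ]

Rule 1: /m/ after /t/ (alveolar) → [n]
Rule 1: /m/ after /n/ (alveolar) → [n]
After rule 1: gatnis+ʃennaɲ
Rule 2: /i/ after nasal /n/ → [ĩ]
Rule 2: /a/ after nasal /n/ → [ã]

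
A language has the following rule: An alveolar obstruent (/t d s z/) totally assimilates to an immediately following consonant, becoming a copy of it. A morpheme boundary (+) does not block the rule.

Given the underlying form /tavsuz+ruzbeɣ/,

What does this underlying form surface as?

[tavsur+rubbeɣ]

/z/ before /r/ → [r] (total assimilation)
/z/ before /b/ → [b] (total assimilation)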